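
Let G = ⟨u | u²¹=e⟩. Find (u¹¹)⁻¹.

The order of (u¹¹) is 21 (smallest k with (u¹¹)ᵏ = e), so (u¹¹)⁻¹ = (u¹¹)²⁰ = u¹⁰.
Check: (u¹¹) · (u¹⁰) → (u¹¹) · u¹⁰ = e, giving e as required.

Answer: u¹⁰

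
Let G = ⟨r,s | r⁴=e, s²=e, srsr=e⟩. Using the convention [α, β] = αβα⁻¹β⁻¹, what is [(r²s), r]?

[(r²s), r] = (r²s)·r·(r²s)⁻¹·r⁻¹.
  (r²s) · r = rs
  (rs) · (r²s) = r³
  (r³) · (r³) = r²

Answer: r²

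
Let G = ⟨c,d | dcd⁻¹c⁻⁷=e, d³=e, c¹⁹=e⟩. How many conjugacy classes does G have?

The conjugacy classes (representative and size) are:
  [e] (size 1), [c¹¹] (size 3), [c¹⁴] (size 3), [c⁶] (size 3), [c¹⁷] (size 3), [c¹²] (size 3), [c¹⁰] (size 3), [c²d] (size 19), [c¹⁸d²] (size 19).
Class equation: 1 + 3 + 3 + 3 + 3 + 3 + 3 + 19 + 19 = 57 = |G|. So G has 9 conjugacy classes.

Answer: 9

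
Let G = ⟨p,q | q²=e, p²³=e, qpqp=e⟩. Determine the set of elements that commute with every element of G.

An element z ∈ Z(G) iff z commutes with every generator.
For example e is central: e·p = p = p·e; e·q = q = q·e.
Whereas p ∉ Z(G) since p·q = pq ≠ p²²q = q·p.
Checking each of the 46 elements this way gives Z(G) = {e}, of order 1.

Answer: {e}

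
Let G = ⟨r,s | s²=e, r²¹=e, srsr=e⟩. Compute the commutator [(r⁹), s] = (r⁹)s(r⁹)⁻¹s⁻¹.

[(r⁹), s] = (r⁹)·s·(r⁹)⁻¹·s⁻¹.
  (r⁹) · s = r⁹s
  (r⁹s) · (r¹²) = r¹⁸s
  (r¹⁸s) · s = r¹⁸

Answer: r¹⁸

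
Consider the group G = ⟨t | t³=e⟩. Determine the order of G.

G is generated by a single element, so G is cyclic. The relator gives t³ = e and no smaller power is forced to be e, so the 3 powers {e, t, t²} are distinct. Hence |G| = 3.

Answer: 3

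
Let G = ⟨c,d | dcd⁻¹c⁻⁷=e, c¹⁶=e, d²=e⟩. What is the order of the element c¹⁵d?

Compute successive powers until reaching e:
  (c¹⁵d)¹ = c¹⁵d, (c¹⁵d)² = c⁸, (c¹⁵d)³ = c⁷d, (c¹⁵d)⁴ = e.
The smallest positive k with (c¹⁵d)ᵏ = e is 4.

Answer: 4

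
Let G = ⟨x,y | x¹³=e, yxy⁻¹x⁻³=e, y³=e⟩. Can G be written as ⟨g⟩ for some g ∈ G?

Every cyclic group is abelian. But x·y = xy while y·x = x³y, so x·y ≠ y·x and G is not abelian. Hence G is not cyclic.

Answer: No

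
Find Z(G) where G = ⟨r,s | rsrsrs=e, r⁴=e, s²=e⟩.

An element z ∈ Z(G) iff z commutes with every generator.
For example e is central: e·r = r = r·e; e·s = s = s·e.
Whereas r ∉ Z(G) since r·s = rs ≠ sr = s·r.
Checking each of the 24 elements this way gives Z(G) = {e}, of order 1.

Answer: {e}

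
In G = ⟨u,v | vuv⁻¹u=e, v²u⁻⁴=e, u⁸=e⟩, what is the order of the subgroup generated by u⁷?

|⟨u⁷⟩| equals the order of u⁷. Compute successive powers until reaching e:
  (u⁷)¹ = u⁷, (u⁷)² = u⁶, (u⁷)³ = u⁵, (u⁷)⁴ = u⁴, (u⁷)⁵ = u³, (u⁷)⁶ = u², (u⁷)⁷ = u, (u⁷)⁸ = e.
The smallest positive k with (u⁷)ᵏ = e is 8, so |⟨u⁷⟩| = 8.

Answer: 8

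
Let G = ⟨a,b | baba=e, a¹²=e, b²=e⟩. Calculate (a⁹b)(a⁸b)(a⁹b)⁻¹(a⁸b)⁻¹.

[(a⁹b), (a⁸b)] = (a⁹b)·(a⁸b)·(a⁹b)⁻¹·(a⁸b)⁻¹.
  (a⁹b) · (a⁸b) = a
  a · (a⁹b) = a¹⁰b
  (a¹⁰b) · (a⁸b) = a²

Answer: a²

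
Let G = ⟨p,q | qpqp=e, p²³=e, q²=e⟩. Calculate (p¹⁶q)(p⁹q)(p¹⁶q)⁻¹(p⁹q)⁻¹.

[(p¹⁶q), (p⁹q)] = (p¹⁶q)·(p⁹q)·(p¹⁶q)⁻¹·(p⁹q)⁻¹.
  (p¹⁶q) · (p⁹q) = p⁷
  (p⁷) · (p¹⁶q) = q
  q · (p⁹q) = p¹⁴

Answer: p¹⁴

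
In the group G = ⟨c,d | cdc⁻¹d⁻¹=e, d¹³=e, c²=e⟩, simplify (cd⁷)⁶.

Compute successive powers of (cd⁷), reducing at each step:
  (cd⁷)²: (cd⁷) · c = d⁷;   (d⁷) · d⁷ = d
  (cd⁷)³: d · c = cd;   (cd) · d⁷ = cd⁸
  (cd⁷)⁴: (cd⁸) · c = d⁸;   (d⁸) · d⁷ = d²
  (cd⁷)⁵: (d²) · c = cd²;   (cd²) · d⁷ = cd⁹
  (cd⁷)⁶: (cd⁹) · c = d⁹;   (d⁹) · d⁷ = d³

Answer: d³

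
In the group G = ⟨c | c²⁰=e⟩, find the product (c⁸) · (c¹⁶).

Compute (c⁸) · (c¹⁶) by multiplying left to right and reducing via the relations at each step:
  (c⁸) · c¹⁶ = c⁴

Answer: c⁴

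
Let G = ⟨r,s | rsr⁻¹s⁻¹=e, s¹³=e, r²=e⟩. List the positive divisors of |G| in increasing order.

|G| = 26 = 2 · 13. By Lagrange's theorem the order of any subgroup divides 26; the divisors of 26 are 1, 2, 13, 26.

Answer: 1, 2, 13, 26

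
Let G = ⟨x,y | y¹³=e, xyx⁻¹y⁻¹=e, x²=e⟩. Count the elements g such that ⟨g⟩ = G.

G is cyclic of order 26. An element generates G iff its order is 26, and a cyclic group of order 26 has exactly φ(26) = 12 such elements.

Answer: 12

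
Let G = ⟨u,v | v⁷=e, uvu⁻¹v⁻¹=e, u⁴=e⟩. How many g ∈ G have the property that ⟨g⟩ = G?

G is cyclic of order 28. An element generates G iff its order is 28, and a cyclic group of order 28 has exactly φ(28) = 12 such elements.

Answer: 12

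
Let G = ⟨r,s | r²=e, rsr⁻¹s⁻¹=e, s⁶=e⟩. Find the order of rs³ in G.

Compute successive powers until reaching e:
  (rs³)¹ = rs³, (rs³)² = e.
The smallest positive k with (rs³)ᵏ = e is 2.

Answer: 2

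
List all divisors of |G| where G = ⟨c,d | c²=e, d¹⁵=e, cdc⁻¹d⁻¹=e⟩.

|G| = 30 = 2 · 3 · 5. By Lagrange's theorem the order of any subgroup divides 30; the divisors of 30 are 1, 2, 3, 5, 6, 10, 15, 30.

Answer: 1, 2, 3, 5, 6, 10, 15, 30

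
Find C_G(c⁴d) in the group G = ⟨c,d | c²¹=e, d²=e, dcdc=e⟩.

⟨c⁴d⟩ ⊆ C_G(c⁴d) since powers of c⁴d commute with c⁴d; so |C_G(c⁴d)| ≥ |⟨c⁴d⟩| = 2.
By orbit–stabilizer, |C_G(c⁴d)| = |G| / |conj. class of c⁴d| = 42 / 21 = 2.
The 2 elements commuting with c⁴d are {e, c⁴d}.

Answer: {e, c⁴d}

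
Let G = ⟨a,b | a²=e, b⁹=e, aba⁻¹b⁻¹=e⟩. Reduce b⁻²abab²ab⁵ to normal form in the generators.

Multiply left to right, reducing at each step:
  (b⁷) · a = ab⁷
  (ab⁷) · b = ab⁸
  (ab⁸) · a = b⁸
  (b⁸) · b² = b
  b · a = ab
  (ab) · b⁵ = ab⁶

Answer: ab⁶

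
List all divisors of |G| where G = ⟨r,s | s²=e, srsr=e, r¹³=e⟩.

|G| = 26 = 2 · 13. By Lagrange's theorem the order of any subgroup divides 26; the divisors of 26 are 1, 2, 13, 26.

Answer: 1, 2, 13, 26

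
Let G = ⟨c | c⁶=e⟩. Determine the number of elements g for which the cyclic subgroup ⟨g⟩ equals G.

G is cyclic of order 6. An element generates G iff its order is 6, and a cyclic group of order 6 has exactly φ(6) = 2 such elements.

Answer: 2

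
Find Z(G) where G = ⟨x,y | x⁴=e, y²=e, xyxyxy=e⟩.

An element z ∈ Z(G) iff z commutes with every generator.
For example e is central: e·x = x = x·e; e·y = y = y·e.
Whereas x ∉ Z(G) since x·y = xy ≠ yx = y·x.
Checking each of the 24 elements this way gives Z(G) = {e}, of order 1.

Answer: {e}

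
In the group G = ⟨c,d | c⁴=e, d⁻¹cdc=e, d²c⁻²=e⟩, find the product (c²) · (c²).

Compute (c²) · (c²) by multiplying left to right and reducing via the relations at each step:
  (c²) · c² = e

Answer: e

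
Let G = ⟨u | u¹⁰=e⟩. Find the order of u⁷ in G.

Compute successive powers until reaching e:
  (u⁷)¹ = u⁷, (u⁷)² = u⁴, (u⁷)³ = u, (u⁷)⁴ = u⁸, (u⁷)⁵ = u⁵, (u⁷)⁶ = u², (u⁷)⁷ = u⁹, (u⁷)⁸ = u⁶, (u⁷)⁹ = u³, (u⁷)¹⁰ = e.
The smallest positive k with (u⁷)ᵏ = e is 10.

Answer: 10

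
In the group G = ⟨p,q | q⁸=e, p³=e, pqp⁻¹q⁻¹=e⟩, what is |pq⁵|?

Compute successive powers until reaching e:
  (pq⁵)¹ = pq⁵, (pq⁵)² = p²q², (pq⁵)³ = q⁷, (pq⁵)⁴ = pq⁴, (pq⁵)⁵ = p²q, (pq⁵)⁶ = q⁶, (pq⁵)⁷ = pq³, (pq⁵)⁸ = p², (pq⁵)⁹ = q⁵, (pq⁵)¹⁰ = pq², (pq⁵)¹¹ = p²q⁷, (pq⁵)¹² = q⁴, (pq⁵)¹³ = pq, (pq⁵)¹⁴ = p²q⁶, (pq⁵)¹⁵ = q³, (pq⁵)¹⁶ = p, (pq⁵)¹⁷ = p²q⁵, (pq⁵)¹⁸ = q², (pq⁵)¹⁹ = pq⁷, (pq⁵)²⁰ = p²q⁴, (pq⁵)²¹ = q, (pq⁵)²² = pq⁶, (pq⁵)²³ = p²q³, (pq⁵)²⁴ = e.
The smallest positive k with (pq⁵)ᵏ = e is 24.

Answer: 24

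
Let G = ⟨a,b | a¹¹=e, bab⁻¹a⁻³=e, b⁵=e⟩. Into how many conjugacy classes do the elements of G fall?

The conjugacy classes (representative and size) are:
  [e] (size 1), [a³] (size 5), [a⁶] (size 5), [a⁷b] (size 11), [a⁹b²] (size 11), [a⁷b³] (size 11), [a⁷b⁴] (size 11).
Class equation: 1 + 5 + 5 + 11 + 11 + 11 + 11 = 55 = |G|. So G has 7 conjugacy classes.

Answer: 7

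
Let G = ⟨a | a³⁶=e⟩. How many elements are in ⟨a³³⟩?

|⟨a³³⟩| equals the order of a³³. Compute successive powers until reaching e:
  (a³³)¹ = a³³, (a³³)² = a³⁰, (a³³)³ = a²⁷, (a³³)⁴ = a²⁴, (a³³)⁵ = a²¹, (a³³)⁶ = a¹⁸, (a³³)⁷ = a¹⁵, (a³³)⁸ = a¹², (a³³)⁹ = a⁹, (a³³)¹⁰ = a⁶, (a³³)¹¹ = a³, (a³³)¹² = e.
The smallest positive k with (a³³)ᵏ = e is 12, so |⟨a³³⟩| = 12.

Answer: 12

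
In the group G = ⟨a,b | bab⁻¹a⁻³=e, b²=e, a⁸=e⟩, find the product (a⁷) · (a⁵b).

Compute (a⁷) · (a⁵b) by multiplying left to right and reducing via the relations at each step:
  (a⁷) · a⁵ = a⁴
  (a⁴) · b = a⁴b

Answer: a⁴b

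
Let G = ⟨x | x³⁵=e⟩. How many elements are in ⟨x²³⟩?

|⟨x²³⟩| equals the order of x²³. Compute successive powers until reaching e:
  (x²³)¹ = x²³, (x²³)² = x¹¹, (x²³)³ = x³⁴, (x²³)⁴ = x²², (x²³)⁵ = x¹⁰, (x²³)⁶ = x³³, (x²³)⁷ = x²¹, (x²³)⁸ = x⁹, (x²³)⁹ = x³², (x²³)¹⁰ = x²⁰, (x²³)¹¹ = x⁸, (x²³)¹² = x³¹, (x²³)¹³ = x¹⁹, (x²³)¹⁴ = x⁷, (x²³)¹⁵ = x³⁰, (x²³)¹⁶ = x¹⁸, (x²³)¹⁷ = x⁶, (x²³)¹⁸ = x²⁹, (x²³)¹⁹ = x¹⁷, (x²³)²⁰ = x⁵, (x²³)²¹ = x²⁸, (x²³)²² = x¹⁶, (x²³)²³ = x⁴, (x²³)²⁴ = x²⁷, (x²³)²⁵ = x¹⁵, (x²³)²⁶ = x³, (x²³)²⁷ = x²⁶, (x²³)²⁸ = x¹⁴, (x²³)²⁹ = x², (x²³)³⁰ = x²⁵, (x²³)³¹ = x¹³, (x²³)³² = x, (x²³)³³ = x²⁴, (x²³)³⁴ = x¹², (x²³)³⁵ = e.
The smallest positive k with (x²³)ᵏ = e is 35, so |⟨x²³⟩| = 35.

Answer: 35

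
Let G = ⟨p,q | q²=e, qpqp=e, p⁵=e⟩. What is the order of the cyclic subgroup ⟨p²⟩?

|⟨p²⟩| equals the order of p². Compute successive powers until reaching e:
  (p²)¹ = p², (p²)² = p⁴, (p²)³ = p, (p²)⁴ = p³, (p²)⁵ = e.
The smallest positive k with (p²)ᵏ = e is 5, so |⟨p²⟩| = 5.

Answer: 5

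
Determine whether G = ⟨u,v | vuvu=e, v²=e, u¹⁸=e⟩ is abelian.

u·v = uv but v·u = u¹⁷v, so u·v ≠ v·u and G is not abelian.

Answer: No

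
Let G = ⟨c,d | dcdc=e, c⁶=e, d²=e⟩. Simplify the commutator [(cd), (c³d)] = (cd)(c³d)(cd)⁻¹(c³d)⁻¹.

[(cd), (c³d)] = (cd)·(c³d)·(cd)⁻¹·(c³d)⁻¹.
  (cd) · (c³d) = c⁴
  (c⁴) · (cd) = c⁵d
  (c⁵d) · (c³d) = c²

Answer: c²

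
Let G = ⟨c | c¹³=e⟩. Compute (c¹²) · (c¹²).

Compute (c¹²) · (c¹²) by multiplying left to right and reducing via the relations at each step:
  (c¹²) · c¹² = c¹¹

Answer: c¹¹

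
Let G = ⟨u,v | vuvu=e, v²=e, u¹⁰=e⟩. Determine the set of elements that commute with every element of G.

An element z ∈ Z(G) iff z commutes with every generator.
For example u⁵ is central: (u⁵)·u = u⁶ = u·(u⁵); (u⁵)·v = u⁵v = v·(u⁵).
Whereas u ∉ Z(G) since u·v = uv ≠ u⁹v = v·u.
Checking each of the 20 elements this way gives Z(G) = {e, u⁵}, of order 2.

Answer: {e, u⁵}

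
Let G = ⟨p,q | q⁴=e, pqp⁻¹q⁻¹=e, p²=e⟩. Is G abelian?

Each pair of generators commutes: p·q = pq = q·p. Since the generators pairwise commute, every element of G commutes with every other, so G is abelian.

Answer: Yes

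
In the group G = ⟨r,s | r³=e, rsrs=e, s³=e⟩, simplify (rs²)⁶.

Compute successive powers of (rs²), reducing at each step:
  (rs²)²: (rs²) · r = rs²r;   (rs²r) · s² = sr²
  (rs²)³: (sr²) · r = s;   s · s² = e
  (rs²)⁴: e · r = r;   r · s² = rs²
  (rs²)⁵: (rs²) · r = rs²r;   (rs²r) · s² = sr²
  (rs²)⁶: (sr²) · r = s;   s · s² = e

Answer: e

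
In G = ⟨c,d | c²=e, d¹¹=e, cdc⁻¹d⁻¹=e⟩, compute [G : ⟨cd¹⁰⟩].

First find ord(cd¹⁰) by computing successive powers:
  (cd¹⁰)¹ = cd¹⁰, (cd¹⁰)² = d⁹, (cd¹⁰)³ = cd⁸, (cd¹⁰)⁴ = d⁷, (cd¹⁰)⁵ = cd⁶, (cd¹⁰)⁶ = d⁵, (cd¹⁰)⁷ = cd⁴, (cd¹⁰)⁸ = d³, (cd¹⁰)⁹ = cd², (cd¹⁰)¹⁰ = d, (cd¹⁰)¹¹ = c, (cd¹⁰)¹² = d¹⁰, (cd¹⁰)¹³ = cd⁹, (cd¹⁰)¹⁴ = d⁸, (cd¹⁰)¹⁵ = cd⁷, (cd¹⁰)¹⁶ = d⁶, (cd¹⁰)¹⁷ = cd⁵, (cd¹⁰)¹⁸ = d⁴, (cd¹⁰)¹⁹ = cd³, (cd¹⁰)²⁰ = d², (cd¹⁰)²¹ = cd, (cd¹⁰)²² = e.
So |⟨cd¹⁰⟩| = ord(cd¹⁰) = 22. With |G| = 22, by Lagrange [G : ⟨cd¹⁰⟩] = 22/22 = 1.

Answer: 1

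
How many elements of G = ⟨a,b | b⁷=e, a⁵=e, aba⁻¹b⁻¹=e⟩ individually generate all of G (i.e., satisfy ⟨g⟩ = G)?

G is cyclic of order 35. An element generates G iff its order is 35, and a cyclic group of order 35 has exactly φ(35) = 24 such elements.

Answer: 24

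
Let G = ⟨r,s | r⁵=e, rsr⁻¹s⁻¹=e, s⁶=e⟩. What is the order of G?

Enumerate words in the generators, reducing via the relations: the distinct elements are
  {e, r, s, rs, r², r³, r⁴, s², s³, s⁴, s⁵, rs², rs³, rs⁴, rs⁵, r²s, r³s, r⁴s, r²s², r²s³, r²s⁴, r²s⁵, r³s², r³s³, r³s⁴, r³s⁵, r⁴s², r⁴s³, r⁴s⁴, r⁴s⁵}.
No further products give new elements, so |G| = 30.

Answer: 30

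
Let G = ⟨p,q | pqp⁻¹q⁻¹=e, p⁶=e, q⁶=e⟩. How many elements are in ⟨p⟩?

|⟨p⟩| equals the order of p. Compute successive powers until reaching e:
  p¹ = p, p² = p², p³ = p³, p⁴ = p⁴, p⁵ = p⁵, p⁶ = e.
The smallest positive k with pᵏ = e is 6, so |⟨p⟩| = 6.

Answer: 6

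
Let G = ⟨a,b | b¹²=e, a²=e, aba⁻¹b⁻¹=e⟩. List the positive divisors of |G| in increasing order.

|G| = 24 = 2³ · 3. By Lagrange's theorem the order of any subgroup divides 24; the divisors of 24 are 1, 2, 3, 4, 6, 8, 12, 24.

Answer: 1, 2, 3, 4, 6, 8, 12, 24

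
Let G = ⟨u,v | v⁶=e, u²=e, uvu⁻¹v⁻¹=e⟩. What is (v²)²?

Compute successive powers of (v²), reducing at each step:
  (v²)²: (v²) · v² = v⁴

Answer: v⁴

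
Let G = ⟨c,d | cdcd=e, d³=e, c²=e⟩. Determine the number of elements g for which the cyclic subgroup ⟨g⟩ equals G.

⟨g⟩ = G would require ord(g) = |G| = 6, but the maximum element order in G is 3 < 6. So G is not cyclic and no single element generates it: the count is 0.

Answer: 0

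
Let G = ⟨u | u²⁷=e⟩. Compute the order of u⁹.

Compute successive powers until reaching e:
  (u⁹)¹ = u⁹, (u⁹)² = u¹⁸, (u⁹)³ = e.
The smallest positive k with (u⁹)ᵏ = e is 3.

Answer: 3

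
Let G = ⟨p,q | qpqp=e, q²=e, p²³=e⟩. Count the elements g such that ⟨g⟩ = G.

⟨g⟩ = G would require ord(g) = |G| = 46, but the maximum element order in G is 23 < 46. So G is not cyclic and no single element generates it: the count is 0.

Answer: 0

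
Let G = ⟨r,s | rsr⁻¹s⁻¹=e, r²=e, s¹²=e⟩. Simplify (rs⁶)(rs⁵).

Compute (rs⁶) · (rs⁵) by multiplying left to right and reducing via the relations at each step:
  (rs⁶) · r = s⁶
  (s⁶) · s⁵ = s¹¹

Answer: s¹¹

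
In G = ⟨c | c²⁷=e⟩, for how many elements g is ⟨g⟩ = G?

G is cyclic of order 27. An element generates G iff its order is 27, and a cyclic group of order 27 has exactly φ(27) = 18 such elements.

Answer: 18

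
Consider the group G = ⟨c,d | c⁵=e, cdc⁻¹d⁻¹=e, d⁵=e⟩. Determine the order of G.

Enumerate words in the generators, reducing via the relations: the distinct elements are
  {c, d, e, cd, c², c³, c⁴, d², d³, d⁴, cd², cd³, cd⁴, c²d, c³d, c⁴d, c²d², c²d³, c²d⁴, c³d², c³d³, c³d⁴, c⁴d², c⁴d³, c⁴d⁴}.
No further products give new elements, so |G| = 25.

Answer: 25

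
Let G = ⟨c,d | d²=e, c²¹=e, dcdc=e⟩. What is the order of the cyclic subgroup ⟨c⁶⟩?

|⟨c⁶⟩| equals the order of c⁶. Compute successive powers until reaching e:
  (c⁶)¹ = c⁶, (c⁶)² = c¹², (c⁶)³ = c¹⁸, (c⁶)⁴ = c³, (c⁶)⁵ = c⁹, (c⁶)⁶ = c¹⁵, (c⁶)⁷ = e.
The smallest positive k with (c⁶)ᵏ = e is 7, so |⟨c⁶⟩| = 7.

Answer: 7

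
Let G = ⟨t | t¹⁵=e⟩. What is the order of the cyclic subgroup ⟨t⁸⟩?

|⟨t⁸⟩| equals the order of t⁸. Compute successive powers until reaching e:
  (t⁸)¹ = t⁸, (t⁸)² = t, (t⁸)³ = t⁹, (t⁸)⁴ = t², (t⁸)⁵ = t¹⁰, (t⁸)⁶ = t³, (t⁸)⁷ = t¹¹, (t⁸)⁸ = t⁴, (t⁸)⁹ = t¹², (t⁸)¹⁰ = t⁵, (t⁸)¹¹ = t¹³, (t⁸)¹² = t⁶, (t⁸)¹³ = t¹⁴, (t⁸)¹⁴ = t⁷, (t⁸)¹⁵ = e.
The smallest positive k with (t⁸)ᵏ = e is 15, so |⟨t⁸⟩| = 15.

Answer: 15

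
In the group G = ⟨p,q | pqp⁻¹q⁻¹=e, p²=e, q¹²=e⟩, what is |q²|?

Compute successive powers until reaching e:
  (q²)¹ = q², (q²)² = q⁴, (q²)³ = q⁶, (q²)⁴ = q⁸, (q²)⁵ = q¹⁰, (q²)⁶ = e.
The smallest positive k with (q²)ᵏ = e is 6.

Answer: 6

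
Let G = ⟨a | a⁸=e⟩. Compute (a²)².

Compute successive powers of (a²), reducing at each step:
  (a²)²: (a²) · a² = a⁴

Answer: a⁴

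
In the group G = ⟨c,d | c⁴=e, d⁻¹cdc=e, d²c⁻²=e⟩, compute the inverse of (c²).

The order of (c²) is 2 (smallest k with (c²)ᵏ = e), so (c²)⁻¹ = (c²)¹ = c².
Check: (c²) · (c²) → (c²) · c² = e, giving e as required.

Answer: c²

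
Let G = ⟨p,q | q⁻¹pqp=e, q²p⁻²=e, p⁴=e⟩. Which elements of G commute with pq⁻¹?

⟨pq⁻¹⟩ ⊆ C_G(pq⁻¹) since powers of pq⁻¹ commute with pq⁻¹; so |C_G(pq⁻¹)| ≥ |⟨pq⁻¹⟩| = 4.
By orbit–stabilizer, |C_G(pq⁻¹)| = |G| / |conj. class of pq⁻¹| = 8 / 2 = 4.
The 4 elements commuting with pq⁻¹ are {e, p², pq, pq⁻¹}.

Answer: {e, p², pq, pq⁻¹}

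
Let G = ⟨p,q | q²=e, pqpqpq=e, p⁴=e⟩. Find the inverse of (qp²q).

The order of (qp²q) is 2 (smallest k with (qp²q)ᵏ = e), so (qp²q)⁻¹ = (qp²q)¹ = qp²q.
Check: (qp²q) · (qp²q) → (qp²q) · q = qp²;   (qp²) · p² = q;   q · q = e, giving e as required.

Answer: qp²q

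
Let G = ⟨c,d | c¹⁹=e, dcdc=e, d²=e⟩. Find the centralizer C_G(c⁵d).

⟨c⁵d⟩ ⊆ C_G(c⁵d) since powers of c⁵d commute with c⁵d; so |C_G(c⁵d)| ≥ |⟨c⁵d⟩| = 2.
By orbit–stabilizer, |C_G(c⁵d)| = |G| / |conj. class of c⁵d| = 38 / 19 = 2.
The 2 elements commuting with c⁵d are {e, c⁵d}.

Answer: {e, c⁵d}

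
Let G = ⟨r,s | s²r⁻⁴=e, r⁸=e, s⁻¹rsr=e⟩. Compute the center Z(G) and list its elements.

An element z ∈ Z(G) iff z commutes with every generator.
For example r⁴ is central: (r⁴)·r = r⁵ = r·(r⁴); (r⁴)·s = s⁻¹ = s·(r⁴).
Whereas r ∉ Z(G) since r·s = rs ≠ r³s⁻¹ = s·r.
Checking each of the 16 elements this way gives Z(G) = {e, r⁴}, of order 2.

Answer: {e, r⁴}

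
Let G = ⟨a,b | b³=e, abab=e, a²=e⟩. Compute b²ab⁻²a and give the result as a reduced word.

Multiply left to right, reducing at each step:
  (b²) · a = ab
  (ab) · b⁻² = ab²
  (ab²) · a = b

Answer: b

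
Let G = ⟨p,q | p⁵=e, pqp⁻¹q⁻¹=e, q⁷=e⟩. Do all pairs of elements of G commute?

Each pair of generators commutes: p·q = pq = q·p. Since the generators pairwise commute, every element of G commutes with every other, so G is abelian.

Answer: Yes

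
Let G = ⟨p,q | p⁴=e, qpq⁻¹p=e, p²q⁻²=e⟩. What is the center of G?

An element z ∈ Z(G) iff z commutes with every generator.
For example p² is central: (p²)·p = p³ = p·(p²); (p²)·q = q⁻¹ = q·(p²).
Whereas p ∉ Z(G) since p·q = pq ≠ pq⁻¹ = q·p.
Checking each of the 8 elements this way gives Z(G) = {e, p²}, of order 2.

Answer: {e, p²}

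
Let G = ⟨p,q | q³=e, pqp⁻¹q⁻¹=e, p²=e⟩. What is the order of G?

Enumerate words in the generators, reducing via the relations: the distinct elements are
  {e, p, q, pq, q², pq²}.
No further products give new elements, so |G| = 6.

Answer: 6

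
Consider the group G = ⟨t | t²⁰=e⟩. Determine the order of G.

G is generated by a single element, so G is cyclic. The relator gives t²⁰ = e and no smaller power is forced to be e, so the 20 powers {e, t, t², t³, t⁴, t⁵, t⁶, t⁷, t⁸, t⁹, t¹², t¹³, t¹¹, t¹⁰, t¹⁴, t¹⁵, t¹⁶, t¹⁷, t¹⁸, t¹⁹} are distinct. Hence |G| = 20.

Answer: 20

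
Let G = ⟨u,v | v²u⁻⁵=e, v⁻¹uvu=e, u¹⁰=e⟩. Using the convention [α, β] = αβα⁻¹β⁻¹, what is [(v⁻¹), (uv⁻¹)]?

[(v⁻¹), (uv⁻¹)] = (v⁻¹)·(uv⁻¹)·(v⁻¹)⁻¹·(uv⁻¹)⁻¹.
  (v⁻¹) · (uv⁻¹) = u⁴
  (u⁴) · v = u⁴v
  (u⁴v) · (uv) = u⁸

Answer: u⁸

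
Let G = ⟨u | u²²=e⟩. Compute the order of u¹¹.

Compute successive powers until reaching e:
  (u¹¹)¹ = u¹¹, (u¹¹)² = e.
The smallest positive k with (u¹¹)ᵏ = e is 2.

Answer: 2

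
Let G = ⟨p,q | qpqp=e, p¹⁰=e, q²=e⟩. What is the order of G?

Enumerate words in the generators, reducing via the relations: the distinct elements are
  {e, p, q, pq, p², p³, p⁴, p⁵, p⁶, p⁷, p⁸, p⁹, p²q, p³q, p⁴q, p⁵q, p⁶q, p⁷q, p⁸q, p⁹q}.
No further products give new elements, so |G| = 20.

Answer: 20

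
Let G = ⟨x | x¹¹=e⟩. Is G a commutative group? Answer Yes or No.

G has a single generator, so G is cyclic and hence abelian.

Answer: Yes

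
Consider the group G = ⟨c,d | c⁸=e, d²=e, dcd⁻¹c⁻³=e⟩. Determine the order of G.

Enumerate words in the generators, reducing via the relations: the distinct elements are
  {c, d, e, cd, c², c³, c⁴, c⁵, c⁶, c⁷, c²d, c³d, c⁴d, c⁵d, c⁶d, c⁷d}.
No further products give new elements, so |G| = 16.

Answer: 16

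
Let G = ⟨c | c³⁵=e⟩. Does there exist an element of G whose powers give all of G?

|G| = 35. The element c has order 35 (its powers give 35 distinct elements), so ⟨c⟩ = G and G is cyclic.

Answer: Yes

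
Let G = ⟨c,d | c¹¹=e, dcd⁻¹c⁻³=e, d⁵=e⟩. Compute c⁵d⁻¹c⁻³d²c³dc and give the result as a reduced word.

Multiply left to right, reducing at each step:
  (c⁵) · d⁻¹ = c⁵d⁴
  (c⁵d⁴) · c⁻³ = c⁴d⁴
  (c⁴d⁴) · d² = c⁴d
  (c⁴d) · c³ = c²d
  (c²d) · d = c²d²
  (c²d²) · c = d²

Answer: d²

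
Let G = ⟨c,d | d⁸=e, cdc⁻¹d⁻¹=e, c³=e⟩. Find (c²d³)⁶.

Compute successive powers of (c²d³), reducing at each step:
  (c²d³)²: (c²d³) · c² = cd³;   (cd³) · d³ = cd⁶
  (c²d³)³: (cd⁶) · c² = d⁶;   (d⁶) · d³ = d
  (c²d³)⁴: d · c² = c²d;   (c²d) · d³ = c²d⁴
  (c²d³)⁵: (c²d⁴) · c² = cd⁴;   (cd⁴) · d³ = cd⁷
  (c²d³)⁶: (cd⁷) · c² = d⁷;   (d⁷) · d³ = d²

Answer: d²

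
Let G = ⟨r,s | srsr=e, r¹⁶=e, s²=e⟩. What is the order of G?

Enumerate words in the generators, reducing via the relations: the distinct elements are
  {e, r, s, rs, r², r³, r⁴, r⁵, r⁶, r⁷, r⁸, r⁹, r²s, r³s, r¹², r¹³, r¹¹, r¹⁰, r¹⁴, r¹⁵, r⁴s, r⁵s, r⁶s, r⁷s, r⁸s, r⁹s, r¹²s, r¹³s, r¹¹s, r¹⁰s, r¹⁴s, r¹⁵s}.
No further products give new elements, so |G| = 32.

Answer: 32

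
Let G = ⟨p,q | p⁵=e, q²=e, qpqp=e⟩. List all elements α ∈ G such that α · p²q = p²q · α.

⟨p²q⟩ ⊆ C_G(p²q) since powers of p²q commute with p²q; so |C_G(p²q)| ≥ |⟨p²q⟩| = 2.
By orbit–stabilizer, |C_G(p²q)| = |G| / |conj. class of p²q| = 10 / 5 = 2.
The 2 elements commuting with p²q are {e, p²q}.

Answer: {e, p²q}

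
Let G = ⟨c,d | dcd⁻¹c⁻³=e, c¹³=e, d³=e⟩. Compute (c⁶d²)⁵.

Compute successive powers of (c⁶d²), reducing at each step:
  (c⁶d²)²: (c⁶d²) · c⁶ = c⁸d²;   (c⁸d²) · d² = c⁸d
  (c⁶d²)³: (c⁸d) · c⁶ = d;   d · d² = e
  (c⁶d²)⁴: e · c⁶ = c⁶;   (c⁶) · d² = c⁶d²
  (c⁶d²)⁵: (c⁶d²) · c⁶ = c⁸d²;   (c⁸d²) · d² = c⁸d

Answer: c⁸d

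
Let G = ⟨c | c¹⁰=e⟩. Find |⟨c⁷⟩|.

|⟨c⁷⟩| equals the order of c⁷. Compute successive powers until reaching e:
  (c⁷)¹ = c⁷, (c⁷)² = c⁴, (c⁷)³ = c, (c⁷)⁴ = c⁸, (c⁷)⁵ = c⁵, (c⁷)⁶ = c², (c⁷)⁷ = c⁹, (c⁷)⁸ = c⁶, (c⁷)⁹ = c³, (c⁷)¹⁰ = e.
The smallest positive k with (c⁷)ᵏ = e is 10, so |⟨c⁷⟩| = 10.

Answer: 10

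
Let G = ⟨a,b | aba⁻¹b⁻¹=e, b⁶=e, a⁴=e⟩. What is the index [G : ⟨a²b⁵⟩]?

First find ord(a²b⁵) by computing successive powers:
  (a²b⁵)¹ = a²b⁵, (a²b⁵)² = b⁴, (a²b⁵)³ = a²b³, (a²b⁵)⁴ = b², (a²b⁵)⁵ = a²b, (a²b⁵)⁶ = e.
So |⟨a²b⁵⟩| = ord(a²b⁵) = 6. With |G| = 24, by Lagrange [G : ⟨a²b⁵⟩] = 24/6 = 4.

Answer: 4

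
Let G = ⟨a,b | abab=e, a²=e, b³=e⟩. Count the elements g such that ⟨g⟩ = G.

⟨g⟩ = G would require ord(g) = |G| = 6, but the maximum element order in G is 3 < 6. So G is not cyclic and no single element generates it: the count is 0.

Answer: 0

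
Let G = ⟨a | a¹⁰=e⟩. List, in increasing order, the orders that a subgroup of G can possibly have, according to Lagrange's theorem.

|G| = 10 = 2 · 5. By Lagrange's theorem the order of any subgroup divides 10; the divisors of 10 are 1, 2, 5, 10.

Answer: 1, 2, 5, 10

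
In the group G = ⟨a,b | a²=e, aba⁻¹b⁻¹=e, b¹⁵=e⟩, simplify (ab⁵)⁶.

Compute successive powers of (ab⁵), reducing at each step:
  (ab⁵)²: (ab⁵) · a = b⁵;   (b⁵) · b⁵ = b¹⁰
  (ab⁵)³: (b¹⁰) · a = ab¹⁰;   (ab¹⁰) · b⁵ = a
  (ab⁵)⁴: a · a = e;   e · b⁵ = b⁵
  (ab⁵)⁵: (b⁵) · a = ab⁵;   (ab⁵) · b⁵ = ab¹⁰
  (ab⁵)⁶: (ab¹⁰) · a = b¹⁰;   (b¹⁰) · b⁵ = e

Answer: e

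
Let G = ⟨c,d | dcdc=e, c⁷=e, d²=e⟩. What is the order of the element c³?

Compute successive powers until reaching e:
  (c³)¹ = c³, (c³)² = c⁶, (c³)³ = c², (c³)⁴ = c⁵, (c³)⁵ = c, (c³)⁶ = c⁴, (c³)⁷ = e.
The smallest positive k with (c³)ᵏ = e is 7.

Answer: 7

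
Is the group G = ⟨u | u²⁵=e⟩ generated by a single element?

|G| = 25. The element u has order 25 (its powers give 25 distinct elements), so ⟨u⟩ = G and G is cyclic.

Answer: Yes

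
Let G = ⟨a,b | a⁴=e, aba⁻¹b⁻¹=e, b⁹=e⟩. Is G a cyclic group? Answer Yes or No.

|G| = 36. The element ab has order 36 (its powers give 36 distinct elements), so ⟨ab⟩ = G and G is cyclic.

Answer: Yes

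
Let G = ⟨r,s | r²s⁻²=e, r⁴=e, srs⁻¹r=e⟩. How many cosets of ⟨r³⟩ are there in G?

First find ord(r³) by computing successive powers:
  (r³)¹ = r³, (r³)² = r², (r³)³ = r, (r³)⁴ = e.
So |⟨r³⟩| = ord(r³) = 4. With |G| = 8, by Lagrange [G : ⟨r³⟩] = 8/4 = 2.

Answer: 2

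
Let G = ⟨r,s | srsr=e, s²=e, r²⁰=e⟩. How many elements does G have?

Enumerate words in the generators, reducing via the relations: the distinct elements are
  {e, r, s, rs, r², r³, r⁴, r⁵, r⁶, r⁷, r⁸, r⁹, r²s, r³s, r¹², r¹³, r¹¹, r¹⁰, r¹⁴, r¹⁵, r¹⁶, r¹⁷, r¹⁸, r¹⁹, r⁴s, r⁵s, r⁶s, r⁷s, r⁸s, r⁹s, r¹²s, r¹³s, r¹¹s, r¹⁰s, r¹⁴s, r¹⁵s, r¹⁶s, r¹⁷s, r¹⁸s, r¹⁹s}.
No further products give new elements, so |G| = 40.

Answer: 40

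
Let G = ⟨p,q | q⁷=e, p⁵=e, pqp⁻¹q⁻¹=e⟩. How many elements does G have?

Enumerate words in the generators, reducing via the relations: the distinct elements are
  {e, p, q, pq, p², p³, p⁴, q², q³, q⁴, q⁵, q⁶, pq², pq³, pq⁴, pq⁵, pq⁶, p²q, p³q, p⁴q, p²q², p²q³, p²q⁴, p²q⁵, p²q⁶, p³q², p³q³, p³q⁴, p³q⁵, p³q⁶, p⁴q², p⁴q³, p⁴q⁴, p⁴q⁵, p⁴q⁶}.
No further products give new elements, so |G| = 35.

Answer: 35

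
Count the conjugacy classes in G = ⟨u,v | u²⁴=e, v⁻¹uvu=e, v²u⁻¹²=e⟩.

The conjugacy classes (representative and size) are:
  [e] (size 1), [u] (size 2), [u²] (size 2), [u³] (size 2), [u⁴] (size 2), [u⁵] (size 2), [u¹⁸] (size 2), [u⁷] (size 2), [u¹⁶] (size 2), [u¹⁵] (size 2), [u¹⁴] (size 2), [u¹³] (size 2), [u¹²] (size 1), [u⁶v] (size 12), [u⁵v⁻¹] (size 12).
Class equation: 1 + 2 + 2 + 2 + 2 + 2 + 2 + 2 + 2 + 2 + 2 + 2 + 1 + 12 + 12 = 48 = |G|. So G has 15 conjugacy classes.

Answer: 15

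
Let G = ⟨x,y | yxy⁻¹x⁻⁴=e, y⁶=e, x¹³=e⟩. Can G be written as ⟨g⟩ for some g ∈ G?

Every cyclic group is abelian. But x·y = xy while y·x = x⁴y, so x·y ≠ y·x and G is not abelian. Hence G is not cyclic.

Answer: No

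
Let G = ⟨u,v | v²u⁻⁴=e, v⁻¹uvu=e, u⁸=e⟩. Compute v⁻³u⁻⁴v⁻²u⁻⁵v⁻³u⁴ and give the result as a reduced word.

Multiply left to right, reducing at each step:
  v · u⁻⁴ = v⁻¹
  (v⁻¹) · v⁻² = v
  v · u⁻⁵ = uv⁻¹
  (uv⁻¹) · v⁻³ = u
  u · u⁴ = u⁵

Answer: u⁵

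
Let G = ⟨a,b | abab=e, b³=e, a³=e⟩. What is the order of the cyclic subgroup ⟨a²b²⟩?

|⟨a²b²⟩| equals the order of a²b². Compute successive powers until reaching e:
  (a²b²)¹ = a²b², (a²b²)² = e.
The smallest positive k with (a²b²)ᵏ = e is 2, so |⟨a²b²⟩| = 2.

Answer: 2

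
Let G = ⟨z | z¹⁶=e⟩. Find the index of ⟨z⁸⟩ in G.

First find ord(z⁸) by computing successive powers:
  (z⁸)¹ = z⁸, (z⁸)² = e.
So |⟨z⁸⟩| = ord(z⁸) = 2. With |G| = 16, by Lagrange [G : ⟨z⁸⟩] = 16/2 = 8.

Answer: 8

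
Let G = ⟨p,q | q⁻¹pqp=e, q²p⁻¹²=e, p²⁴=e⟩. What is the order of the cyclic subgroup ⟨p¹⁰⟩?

|⟨p¹⁰⟩| equals the order of p¹⁰. Compute successive powers until reaching e:
  (p¹⁰)¹ = p¹⁰, (p¹⁰)² = p²⁰, (p¹⁰)³ = p⁶, (p¹⁰)⁴ = p¹⁶, (p¹⁰)⁵ = p², (p¹⁰)⁶ = p¹², (p¹⁰)⁷ = p²², (p¹⁰)⁸ = p⁸, (p¹⁰)⁹ = p¹⁸, (p¹⁰)¹⁰ = p⁴, (p¹⁰)¹¹ = p¹⁴, (p¹⁰)¹² = e.
The smallest positive k with (p¹⁰)ᵏ = e is 12, so |⟨p¹⁰⟩| = 12.

Answer: 12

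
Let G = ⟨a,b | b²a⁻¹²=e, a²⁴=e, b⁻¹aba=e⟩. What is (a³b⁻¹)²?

Compute successive powers of (a³b⁻¹), reducing at each step:
  (a³b⁻¹)²: (a³b⁻¹) · a³ = b⁻¹;   (b⁻¹) · b⁻¹ = a¹²

Answer: a¹²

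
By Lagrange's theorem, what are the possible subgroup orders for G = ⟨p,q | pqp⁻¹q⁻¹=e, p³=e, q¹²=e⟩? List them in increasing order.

|G| = 36 = 2² · 3². By Lagrange's theorem the order of any subgroup divides 36; the divisors of 36 are 1, 2, 3, 4, 6, 9, 12, 18, 36.

Answer: 1, 2, 3, 4, 6, 9, 12, 18, 36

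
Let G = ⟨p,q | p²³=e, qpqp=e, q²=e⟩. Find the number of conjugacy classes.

The conjugacy classes (representative and size) are:
  [e] (size 1), [p] (size 2), [p²¹] (size 2), [p²⁰] (size 2), [p⁴] (size 2), [p¹⁸] (size 2), [p⁶] (size 2), [p¹⁶] (size 2), [p⁸] (size 2), [p⁹] (size 2), [p¹⁰] (size 2), [p¹²] (size 2), [p¹⁸q] (size 23).
Class equation: 1 + 2 + 2 + 2 + 2 + 2 + 2 + 2 + 2 + 2 + 2 + 2 + 23 = 46 = |G|. So G has 13 conjugacy classes.

Answer: 13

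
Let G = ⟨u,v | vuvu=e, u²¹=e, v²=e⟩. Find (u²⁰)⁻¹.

The order of (u²⁰) is 21 (smallest k with (u²⁰)ᵏ = e), so (u²⁰)⁻¹ = (u²⁰)²⁰ = u.
Check: (u²⁰) · u → (u²⁰) · u = e, giving e as required.

Answer: u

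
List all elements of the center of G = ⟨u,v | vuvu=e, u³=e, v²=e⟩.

An element z ∈ Z(G) iff z commutes with every generator.
For example e is central: e·u = u = u·e; e·v = v = v·e.
Whereas u ∉ Z(G) since u·v = uv ≠ u²v = v·u.
Checking each of the 6 elements this way gives Z(G) = {e}, of order 1.

Answer: {e}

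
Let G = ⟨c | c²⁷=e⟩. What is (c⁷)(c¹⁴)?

Compute (c⁷) · (c¹⁴) by multiplying left to right and reducing via the relations at each step:
  (c⁷) · c¹⁴ = c²¹

Answer: c²¹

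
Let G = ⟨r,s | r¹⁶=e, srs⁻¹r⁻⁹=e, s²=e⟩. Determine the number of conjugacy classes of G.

The conjugacy classes (representative and size) are:
  [e] (size 1), [r⁹] (size 2), [r²] (size 1), [r³] (size 2), [r⁴] (size 1), [r¹³] (size 2), [r⁶] (size 1), [r¹⁵] (size 2), [r⁸] (size 1), [r¹⁰] (size 1), [r¹²] (size 1), [r¹⁴] (size 1), [s] (size 2), [rs] (size 2), [r²s] (size 2), [r¹¹s] (size 2), [r⁴s] (size 2), [r¹³s] (size 2), [r¹⁴s] (size 2), [r¹⁵s] (size 2).
Class equation: 1 + 2 + 1 + 2 + 1 + 2 + 1 + 2 + 1 + 1 + 1 + 1 + 2 + 2 + 2 + 2 + 2 + 2 + 2 + 2 = 32 = |G|. So G has 20 conjugacy classes.

Answer: 20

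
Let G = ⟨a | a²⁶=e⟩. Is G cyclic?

|G| = 26. The element a has order 26 (its powers give 26 distinct elements), so ⟨a⟩ = G and G is cyclic.

Answer: Yes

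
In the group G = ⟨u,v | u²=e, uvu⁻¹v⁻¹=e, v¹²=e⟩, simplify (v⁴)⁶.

Compute successive powers of (v⁴), reducing at each step:
  (v⁴)²: (v⁴) · v⁴ = v⁸
  (v⁴)³: (v⁸) · v⁴ = e
  (v⁴)⁴: e · v⁴ = v⁴
  (v⁴)⁵: (v⁴) · v⁴ = v⁸
  (v⁴)⁶: (v⁸) · v⁴ = e

Answer: e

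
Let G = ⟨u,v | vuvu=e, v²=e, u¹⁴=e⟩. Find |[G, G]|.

G' = [G, G] is generated by all commutators. The generator-pair commutators are: [u, v] = u².
The subgroup they normally generate is {e, u², u⁴, u⁶, u⁸, u¹⁰, u¹²}, of order 7.
Check: |G/G'| = 28/7 = 4 is the order of the abelianisation.

Answer: 7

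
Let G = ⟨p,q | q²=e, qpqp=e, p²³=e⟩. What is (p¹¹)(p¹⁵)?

Compute (p¹¹) · (p¹⁵) by multiplying left to right and reducing via the relations at each step:
  (p¹¹) · p¹⁵ = p³

Answer: p³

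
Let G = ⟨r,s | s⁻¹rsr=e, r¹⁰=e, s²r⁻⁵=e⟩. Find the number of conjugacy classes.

The conjugacy classes (representative and size) are:
  [e] (size 1), [r] (size 2), [r⁸] (size 2), [r⁷] (size 2), [r⁴] (size 2), [r⁵] (size 1), [r⁴s] (size 5), [r²s⁻¹] (size 5).
Class equation: 1 + 2 + 2 + 2 + 2 + 1 + 5 + 5 = 20 = |G|. So G has 8 conjugacy classes.

Answer: 8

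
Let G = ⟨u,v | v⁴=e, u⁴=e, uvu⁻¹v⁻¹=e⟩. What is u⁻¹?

The order of u is 4 (smallest k with uᵏ = e), so u⁻¹ = u³ = u³.
Check: u · (u³) → u · u³ = e, giving e as required.

Answer: u³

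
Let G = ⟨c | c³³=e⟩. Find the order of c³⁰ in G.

Compute successive powers until reaching e:
  (c³⁰)¹ = c³⁰, (c³⁰)² = c²⁷, (c³⁰)³ = c²⁴, (c³⁰)⁴ = c²¹, (c³⁰)⁵ = c¹⁸, (c³⁰)⁶ = c¹⁵, (c³⁰)⁷ = c¹², (c³⁰)⁸ = c⁹, (c³⁰)⁹ = c⁶, (c³⁰)¹⁰ = c³, (c³⁰)¹¹ = e.
The smallest positive k with (c³⁰)ᵏ = e is 11.

Answer: 11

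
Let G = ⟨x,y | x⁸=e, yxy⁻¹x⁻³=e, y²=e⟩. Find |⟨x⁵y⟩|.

|⟨x⁵y⟩| equals the order of x⁵y. Compute successive powers until reaching e:
  (x⁵y)¹ = x⁵y, (x⁵y)² = x⁴, (x⁵y)³ = xy, (x⁵y)⁴ = e.
The smallest positive k with (x⁵y)ᵏ = e is 4, so |⟨x⁵y⟩| = 4.

Answer: 4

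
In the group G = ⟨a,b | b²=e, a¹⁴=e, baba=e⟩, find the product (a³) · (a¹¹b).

Compute (a³) · (a¹¹b) by multiplying left to right and reducing via the relations at each step:
  (a³) · a¹¹ = e
  e · b = b

Answer: b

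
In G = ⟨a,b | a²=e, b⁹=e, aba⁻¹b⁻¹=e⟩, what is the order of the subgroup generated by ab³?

|⟨ab³⟩| equals the order of ab³. Compute successive powers until reaching e:
  (ab³)¹ = ab³, (ab³)² = b⁶, (ab³)³ = a, (ab³)⁴ = b³, (ab³)⁵ = ab⁶, (ab³)⁶ = e.
The smallest positive k with (ab³)ᵏ = e is 6, so |⟨ab³⟩| = 6.

Answer: 6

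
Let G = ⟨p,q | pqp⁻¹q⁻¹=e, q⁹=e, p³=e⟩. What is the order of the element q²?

Compute successive powers until reaching e:
  (q²)¹ = q², (q²)² = q⁴, (q²)³ = q⁶, (q²)⁴ = q⁸, (q²)⁵ = q, (q²)⁶ = q³, (q²)⁷ = q⁵, (q²)⁸ = q⁷, (q²)⁹ = e.
The smallest positive k with (q²)ᵏ = e is 9.

Answer: 9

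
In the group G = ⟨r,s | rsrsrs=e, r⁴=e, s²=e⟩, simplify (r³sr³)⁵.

Compute successive powers of (r³sr³), reducing at each step:
  (r³sr³)²: (r³sr³) · r³ = r³sr²;   (r³sr²) · s = r³sr²s;   (r³sr²s) · r³ = sr²s
  (r³sr³)³: (sr²s) · r³ = rsr²s;   (rsr²s) · s = rsr²;   (rsr²) · r³ = rsr
  (r³sr³)⁴: (rsr) · r³ = rs;   (rs) · s = r;   r · r³ = e
  (r³sr³)⁵: e · r³ = r³;   (r³) · s = r³s;   (r³s) · r³ = r³sr³

Answer: r³sr³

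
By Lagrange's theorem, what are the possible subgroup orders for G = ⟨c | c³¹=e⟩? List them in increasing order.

|G| = 31 = 31. By Lagrange's theorem the order of any subgroup divides 31; the divisors of 31 are 1, 31.

Answer: 1, 31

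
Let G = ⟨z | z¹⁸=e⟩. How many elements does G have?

G is generated by a single element, so G is cyclic. The relator gives z¹⁸ = e and no smaller power is forced to be e, so the 18 powers {e, z, z², z³, z⁴, z⁵, z⁶, z⁷, z⁸, z⁹, z¹², z¹³, z¹¹, z¹⁰, z¹⁴, z¹⁵, z¹⁶, z¹⁷} are distinct. Hence |G| = 18.

Answer: 18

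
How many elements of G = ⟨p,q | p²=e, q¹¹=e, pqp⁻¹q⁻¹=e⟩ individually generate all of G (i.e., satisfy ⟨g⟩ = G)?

G is cyclic of order 22. An element generates G iff its order is 22, and a cyclic group of order 22 has exactly φ(22) = 10 such elements.

Answer: 10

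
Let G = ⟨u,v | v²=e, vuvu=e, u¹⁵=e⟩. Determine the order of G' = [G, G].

G' = [G, G] is generated by all commutators. The generator-pair commutators are: [u, v] = u².
The subgroup they normally generate is {e, u, u², u³, u⁴, u⁵, u⁶, u⁷, u⁸, u⁹, u¹⁰, u¹¹, u¹², u¹³, u¹⁴}, of order 15.
Check: |G/G'| = 30/15 = 2 is the order of the abelianisation.

Answer: 15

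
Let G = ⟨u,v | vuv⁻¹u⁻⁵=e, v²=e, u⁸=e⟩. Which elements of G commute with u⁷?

⟨u⁷⟩ ⊆ C_G(u⁷) since powers of u⁷ commute with u⁷; so |C_G(u⁷)| ≥ |⟨u⁷⟩| = 8.
By orbit–stabilizer, |C_G(u⁷)| = |G| / |conj. class of u⁷| = 16 / 2 = 8.
The 8 elements commuting with u⁷ are {e, u, u², u³, u⁴, u⁵, u⁶, u⁷}.

Answer: {e, u, u², u³, u⁴, u⁵, u⁶, u⁷}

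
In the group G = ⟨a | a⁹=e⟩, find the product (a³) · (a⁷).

Compute (a³) · (a⁷) by multiplying left to right and reducing via the relations at each step:
  (a³) · a⁷ = a

Answer: a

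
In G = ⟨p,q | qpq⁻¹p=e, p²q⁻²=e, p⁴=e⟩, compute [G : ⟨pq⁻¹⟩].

First find ord(pq⁻¹) by computing successive powers:
  (pq⁻¹)¹ = pq⁻¹, (pq⁻¹)² = p², (pq⁻¹)³ = pq, (pq⁻¹)⁴ = e.
So |⟨pq⁻¹⟩| = ord(pq⁻¹) = 4. With |G| = 8, by Lagrange [G : ⟨pq⁻¹⟩] = 8/4 = 2.

Answer: 2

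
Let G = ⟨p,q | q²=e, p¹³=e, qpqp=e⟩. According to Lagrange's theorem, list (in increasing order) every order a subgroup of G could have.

|G| = 26 = 2 · 13. By Lagrange's theorem the order of any subgroup divides 26; the divisors of 26 are 1, 2, 13, 26.

Answer: 1, 2, 13, 26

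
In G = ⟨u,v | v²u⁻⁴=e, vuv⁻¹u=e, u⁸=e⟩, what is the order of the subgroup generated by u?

|⟨u⟩| equals the order of u. Compute successive powers until reaching e:
  u¹ = u, u² = u², u³ = u³, u⁴ = u⁴, u⁵ = u⁵, u⁶ = u⁶, u⁷ = u⁷, u⁸ = e.
The smallest positive k with uᵏ = e is 8, so |⟨u⟩| = 8.

Answer: 8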